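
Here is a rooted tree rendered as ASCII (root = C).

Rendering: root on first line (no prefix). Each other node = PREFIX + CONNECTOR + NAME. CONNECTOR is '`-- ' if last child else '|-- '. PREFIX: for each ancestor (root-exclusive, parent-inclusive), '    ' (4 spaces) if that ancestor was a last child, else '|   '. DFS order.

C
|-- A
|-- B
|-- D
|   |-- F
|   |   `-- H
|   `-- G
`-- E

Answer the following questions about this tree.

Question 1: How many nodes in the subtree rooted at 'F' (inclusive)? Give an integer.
Subtree rooted at F contains: F, H
Count = 2

Answer: 2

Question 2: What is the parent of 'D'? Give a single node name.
Answer: C

Derivation:
Scan adjacency: D appears as child of C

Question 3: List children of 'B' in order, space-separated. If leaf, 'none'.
Answer: none

Derivation:
Node B's children (from adjacency): (leaf)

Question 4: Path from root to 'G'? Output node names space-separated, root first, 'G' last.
Walk down from root: C -> D -> G

Answer: C D G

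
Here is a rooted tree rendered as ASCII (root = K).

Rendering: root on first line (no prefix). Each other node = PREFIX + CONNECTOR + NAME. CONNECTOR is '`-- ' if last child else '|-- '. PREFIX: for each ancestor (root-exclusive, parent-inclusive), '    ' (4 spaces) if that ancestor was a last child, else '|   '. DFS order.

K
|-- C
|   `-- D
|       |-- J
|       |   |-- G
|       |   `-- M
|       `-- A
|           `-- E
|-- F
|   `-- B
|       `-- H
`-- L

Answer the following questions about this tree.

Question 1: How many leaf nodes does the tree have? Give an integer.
Answer: 5

Derivation:
Leaves (nodes with no children): E, G, H, L, M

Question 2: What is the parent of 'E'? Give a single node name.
Answer: A

Derivation:
Scan adjacency: E appears as child of A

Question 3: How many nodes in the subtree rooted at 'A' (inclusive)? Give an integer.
Subtree rooted at A contains: A, E
Count = 2

Answer: 2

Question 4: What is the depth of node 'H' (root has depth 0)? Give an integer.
Path from root to H: K -> F -> B -> H
Depth = number of edges = 3

Answer: 3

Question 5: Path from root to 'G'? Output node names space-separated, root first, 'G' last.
Answer: K C D J G

Derivation:
Walk down from root: K -> C -> D -> J -> G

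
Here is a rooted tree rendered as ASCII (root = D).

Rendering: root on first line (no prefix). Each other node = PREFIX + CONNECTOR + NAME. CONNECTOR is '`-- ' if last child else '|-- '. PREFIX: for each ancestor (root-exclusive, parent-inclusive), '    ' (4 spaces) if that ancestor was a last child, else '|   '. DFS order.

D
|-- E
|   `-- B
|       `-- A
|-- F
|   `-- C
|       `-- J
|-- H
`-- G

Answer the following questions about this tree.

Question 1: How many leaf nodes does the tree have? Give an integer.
Leaves (nodes with no children): A, G, H, J

Answer: 4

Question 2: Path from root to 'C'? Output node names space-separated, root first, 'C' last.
Walk down from root: D -> F -> C

Answer: D F C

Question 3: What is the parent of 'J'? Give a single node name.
Scan adjacency: J appears as child of C

Answer: C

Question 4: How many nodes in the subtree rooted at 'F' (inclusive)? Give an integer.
Subtree rooted at F contains: C, F, J
Count = 3

Answer: 3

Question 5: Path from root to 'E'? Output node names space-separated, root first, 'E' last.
Answer: D E

Derivation:
Walk down from root: D -> E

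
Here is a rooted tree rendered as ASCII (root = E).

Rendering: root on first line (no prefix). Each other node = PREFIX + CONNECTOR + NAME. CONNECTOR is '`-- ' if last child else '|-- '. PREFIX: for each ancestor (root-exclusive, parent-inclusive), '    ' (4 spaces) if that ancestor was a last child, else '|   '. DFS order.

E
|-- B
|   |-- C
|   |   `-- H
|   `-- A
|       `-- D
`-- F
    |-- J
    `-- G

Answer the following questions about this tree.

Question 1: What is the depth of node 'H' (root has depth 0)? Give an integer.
Path from root to H: E -> B -> C -> H
Depth = number of edges = 3

Answer: 3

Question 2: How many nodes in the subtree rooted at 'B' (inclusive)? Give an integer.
Subtree rooted at B contains: A, B, C, D, H
Count = 5

Answer: 5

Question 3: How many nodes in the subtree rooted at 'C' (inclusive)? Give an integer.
Subtree rooted at C contains: C, H
Count = 2

Answer: 2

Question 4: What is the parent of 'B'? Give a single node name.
Answer: E

Derivation:
Scan adjacency: B appears as child of E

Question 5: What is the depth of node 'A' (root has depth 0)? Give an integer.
Path from root to A: E -> B -> A
Depth = number of edges = 2

Answer: 2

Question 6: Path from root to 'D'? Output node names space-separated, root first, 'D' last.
Answer: E B A D

Derivation:
Walk down from root: E -> B -> A -> D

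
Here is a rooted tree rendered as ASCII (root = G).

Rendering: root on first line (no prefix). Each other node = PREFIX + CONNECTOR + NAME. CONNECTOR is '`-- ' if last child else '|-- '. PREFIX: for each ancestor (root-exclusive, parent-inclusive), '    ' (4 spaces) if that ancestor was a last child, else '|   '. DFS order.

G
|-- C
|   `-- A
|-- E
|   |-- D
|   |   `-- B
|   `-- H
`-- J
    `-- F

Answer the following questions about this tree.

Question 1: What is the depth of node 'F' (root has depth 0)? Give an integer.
Answer: 2

Derivation:
Path from root to F: G -> J -> F
Depth = number of edges = 2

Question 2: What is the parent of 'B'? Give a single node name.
Answer: D

Derivation:
Scan adjacency: B appears as child of D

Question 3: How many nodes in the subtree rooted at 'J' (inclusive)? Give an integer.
Subtree rooted at J contains: F, J
Count = 2

Answer: 2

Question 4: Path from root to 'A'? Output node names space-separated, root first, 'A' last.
Walk down from root: G -> C -> A

Answer: G C A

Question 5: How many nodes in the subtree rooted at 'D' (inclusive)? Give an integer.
Subtree rooted at D contains: B, D
Count = 2

Answer: 2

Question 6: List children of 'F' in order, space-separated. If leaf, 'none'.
Node F's children (from adjacency): (leaf)

Answer: none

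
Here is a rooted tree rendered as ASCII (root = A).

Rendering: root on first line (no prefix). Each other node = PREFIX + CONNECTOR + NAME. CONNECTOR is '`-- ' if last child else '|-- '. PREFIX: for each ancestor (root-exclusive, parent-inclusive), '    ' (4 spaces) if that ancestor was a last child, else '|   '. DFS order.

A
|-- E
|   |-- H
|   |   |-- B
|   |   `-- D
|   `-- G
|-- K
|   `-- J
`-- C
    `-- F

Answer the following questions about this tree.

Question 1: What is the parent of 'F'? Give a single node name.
Scan adjacency: F appears as child of C

Answer: C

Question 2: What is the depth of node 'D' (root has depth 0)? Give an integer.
Answer: 3

Derivation:
Path from root to D: A -> E -> H -> D
Depth = number of edges = 3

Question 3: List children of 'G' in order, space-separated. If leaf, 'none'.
Answer: none

Derivation:
Node G's children (from adjacency): (leaf)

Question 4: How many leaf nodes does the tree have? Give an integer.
Leaves (nodes with no children): B, D, F, G, J

Answer: 5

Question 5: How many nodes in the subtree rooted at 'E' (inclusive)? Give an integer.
Answer: 5

Derivation:
Subtree rooted at E contains: B, D, E, G, H
Count = 5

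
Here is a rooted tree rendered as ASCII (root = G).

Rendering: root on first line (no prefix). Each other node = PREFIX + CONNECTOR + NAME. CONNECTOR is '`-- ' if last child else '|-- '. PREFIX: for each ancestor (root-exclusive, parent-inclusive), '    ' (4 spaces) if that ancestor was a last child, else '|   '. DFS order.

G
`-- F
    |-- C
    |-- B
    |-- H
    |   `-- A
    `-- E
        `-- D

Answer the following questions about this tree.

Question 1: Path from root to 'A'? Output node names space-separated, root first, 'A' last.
Walk down from root: G -> F -> H -> A

Answer: G F H A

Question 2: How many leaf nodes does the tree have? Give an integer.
Answer: 4

Derivation:
Leaves (nodes with no children): A, B, C, D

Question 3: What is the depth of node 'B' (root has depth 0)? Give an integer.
Path from root to B: G -> F -> B
Depth = number of edges = 2

Answer: 2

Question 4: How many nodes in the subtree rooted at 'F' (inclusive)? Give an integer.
Answer: 7

Derivation:
Subtree rooted at F contains: A, B, C, D, E, F, H
Count = 7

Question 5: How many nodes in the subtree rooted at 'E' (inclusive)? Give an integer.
Subtree rooted at E contains: D, E
Count = 2

Answer: 2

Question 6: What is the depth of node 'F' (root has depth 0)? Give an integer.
Answer: 1

Derivation:
Path from root to F: G -> F
Depth = number of edges = 1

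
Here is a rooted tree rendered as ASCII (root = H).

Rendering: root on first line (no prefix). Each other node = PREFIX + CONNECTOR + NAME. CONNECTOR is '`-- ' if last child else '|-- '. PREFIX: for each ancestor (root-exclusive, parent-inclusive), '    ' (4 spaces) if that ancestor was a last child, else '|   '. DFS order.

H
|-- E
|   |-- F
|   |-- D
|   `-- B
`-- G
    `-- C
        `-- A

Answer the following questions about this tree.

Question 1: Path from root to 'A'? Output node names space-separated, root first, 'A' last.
Walk down from root: H -> G -> C -> A

Answer: H G C A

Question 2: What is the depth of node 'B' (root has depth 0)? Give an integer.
Answer: 2

Derivation:
Path from root to B: H -> E -> B
Depth = number of edges = 2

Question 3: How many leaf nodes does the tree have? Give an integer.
Leaves (nodes with no children): A, B, D, F

Answer: 4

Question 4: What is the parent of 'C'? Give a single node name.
Answer: G

Derivation:
Scan adjacency: C appears as child of G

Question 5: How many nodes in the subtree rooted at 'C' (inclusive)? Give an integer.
Subtree rooted at C contains: A, C
Count = 2

Answer: 2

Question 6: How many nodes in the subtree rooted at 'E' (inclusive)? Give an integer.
Subtree rooted at E contains: B, D, E, F
Count = 4

Answer: 4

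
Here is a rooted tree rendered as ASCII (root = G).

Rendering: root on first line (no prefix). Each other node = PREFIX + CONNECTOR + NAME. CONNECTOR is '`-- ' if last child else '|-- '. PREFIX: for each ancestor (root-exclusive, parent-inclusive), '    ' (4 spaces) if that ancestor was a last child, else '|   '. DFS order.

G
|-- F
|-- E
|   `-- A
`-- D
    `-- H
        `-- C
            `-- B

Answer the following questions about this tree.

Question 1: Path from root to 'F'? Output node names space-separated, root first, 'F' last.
Answer: G F

Derivation:
Walk down from root: G -> F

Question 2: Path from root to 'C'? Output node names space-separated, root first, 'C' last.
Answer: G D H C

Derivation:
Walk down from root: G -> D -> H -> C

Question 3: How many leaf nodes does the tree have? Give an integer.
Leaves (nodes with no children): A, B, F

Answer: 3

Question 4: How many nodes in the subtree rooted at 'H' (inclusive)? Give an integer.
Answer: 3

Derivation:
Subtree rooted at H contains: B, C, H
Count = 3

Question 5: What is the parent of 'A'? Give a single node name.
Answer: E

Derivation:
Scan adjacency: A appears as child of E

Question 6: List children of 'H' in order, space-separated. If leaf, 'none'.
Answer: C

Derivation:
Node H's children (from adjacency): C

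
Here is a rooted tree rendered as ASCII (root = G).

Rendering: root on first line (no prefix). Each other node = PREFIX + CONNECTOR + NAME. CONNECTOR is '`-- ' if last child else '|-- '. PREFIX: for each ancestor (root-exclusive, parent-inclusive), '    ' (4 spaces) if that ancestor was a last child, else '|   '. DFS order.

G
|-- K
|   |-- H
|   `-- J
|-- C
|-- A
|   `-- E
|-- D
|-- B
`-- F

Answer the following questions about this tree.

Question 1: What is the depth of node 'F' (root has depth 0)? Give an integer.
Path from root to F: G -> F
Depth = number of edges = 1

Answer: 1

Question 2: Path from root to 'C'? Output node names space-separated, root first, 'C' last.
Walk down from root: G -> C

Answer: G C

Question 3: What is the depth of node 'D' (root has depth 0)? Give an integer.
Path from root to D: G -> D
Depth = number of edges = 1

Answer: 1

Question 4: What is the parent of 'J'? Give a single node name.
Scan adjacency: J appears as child of K

Answer: K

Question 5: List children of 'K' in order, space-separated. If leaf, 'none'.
Node K's children (from adjacency): H, J

Answer: H J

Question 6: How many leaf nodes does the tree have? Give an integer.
Answer: 7

Derivation:
Leaves (nodes with no children): B, C, D, E, F, H, J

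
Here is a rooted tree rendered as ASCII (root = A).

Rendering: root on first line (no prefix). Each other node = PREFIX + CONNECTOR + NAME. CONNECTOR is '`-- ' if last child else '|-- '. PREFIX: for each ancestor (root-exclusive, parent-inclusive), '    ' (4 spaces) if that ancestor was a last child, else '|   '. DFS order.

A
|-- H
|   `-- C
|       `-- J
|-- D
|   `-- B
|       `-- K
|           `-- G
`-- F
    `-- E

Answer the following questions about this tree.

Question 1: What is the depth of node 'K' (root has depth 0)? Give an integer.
Path from root to K: A -> D -> B -> K
Depth = number of edges = 3

Answer: 3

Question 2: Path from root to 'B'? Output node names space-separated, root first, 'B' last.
Walk down from root: A -> D -> B

Answer: A D B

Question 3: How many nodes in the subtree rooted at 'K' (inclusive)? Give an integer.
Answer: 2

Derivation:
Subtree rooted at K contains: G, K
Count = 2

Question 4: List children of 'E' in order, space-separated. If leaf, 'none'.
Node E's children (from adjacency): (leaf)

Answer: none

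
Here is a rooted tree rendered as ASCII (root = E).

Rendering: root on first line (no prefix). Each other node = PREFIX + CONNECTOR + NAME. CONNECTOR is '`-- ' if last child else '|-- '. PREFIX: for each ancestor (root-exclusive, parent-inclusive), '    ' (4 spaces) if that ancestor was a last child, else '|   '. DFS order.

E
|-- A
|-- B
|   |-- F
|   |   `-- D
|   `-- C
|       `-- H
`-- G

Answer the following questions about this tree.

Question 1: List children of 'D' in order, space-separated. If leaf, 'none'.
Node D's children (from adjacency): (leaf)

Answer: none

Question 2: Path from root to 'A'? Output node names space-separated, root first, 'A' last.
Walk down from root: E -> A

Answer: E A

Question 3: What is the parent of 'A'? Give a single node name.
Answer: E

Derivation:
Scan adjacency: A appears as child of E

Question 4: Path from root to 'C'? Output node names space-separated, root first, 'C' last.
Walk down from root: E -> B -> C

Answer: E B C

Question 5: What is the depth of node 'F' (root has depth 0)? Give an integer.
Path from root to F: E -> B -> F
Depth = number of edges = 2

Answer: 2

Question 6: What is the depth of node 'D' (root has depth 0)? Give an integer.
Path from root to D: E -> B -> F -> D
Depth = number of edges = 3

Answer: 3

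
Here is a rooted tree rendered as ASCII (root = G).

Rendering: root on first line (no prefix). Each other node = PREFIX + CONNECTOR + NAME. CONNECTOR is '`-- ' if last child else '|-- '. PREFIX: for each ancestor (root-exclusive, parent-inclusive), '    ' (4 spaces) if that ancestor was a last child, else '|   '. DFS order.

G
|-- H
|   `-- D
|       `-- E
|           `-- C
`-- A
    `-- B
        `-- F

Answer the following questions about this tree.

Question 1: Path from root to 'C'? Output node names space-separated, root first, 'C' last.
Answer: G H D E C

Derivation:
Walk down from root: G -> H -> D -> E -> C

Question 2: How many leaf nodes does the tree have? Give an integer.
Leaves (nodes with no children): C, F

Answer: 2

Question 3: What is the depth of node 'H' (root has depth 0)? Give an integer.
Path from root to H: G -> H
Depth = number of edges = 1

Answer: 1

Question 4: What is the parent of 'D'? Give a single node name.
Scan adjacency: D appears as child of H

Answer: H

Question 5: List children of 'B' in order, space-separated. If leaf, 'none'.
Node B's children (from adjacency): F

Answer: F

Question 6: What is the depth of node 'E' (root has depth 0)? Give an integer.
Path from root to E: G -> H -> D -> E
Depth = number of edges = 3

Answer: 3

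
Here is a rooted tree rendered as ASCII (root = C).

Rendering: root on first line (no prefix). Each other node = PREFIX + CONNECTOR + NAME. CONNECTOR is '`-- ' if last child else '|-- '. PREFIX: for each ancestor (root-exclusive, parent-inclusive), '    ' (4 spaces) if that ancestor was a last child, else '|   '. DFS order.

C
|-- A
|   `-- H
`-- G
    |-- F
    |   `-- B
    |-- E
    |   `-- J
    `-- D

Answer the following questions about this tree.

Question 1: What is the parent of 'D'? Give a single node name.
Answer: G

Derivation:
Scan adjacency: D appears as child of G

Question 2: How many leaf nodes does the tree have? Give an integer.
Leaves (nodes with no children): B, D, H, J

Answer: 4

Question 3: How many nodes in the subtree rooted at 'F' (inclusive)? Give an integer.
Answer: 2

Derivation:
Subtree rooted at F contains: B, F
Count = 2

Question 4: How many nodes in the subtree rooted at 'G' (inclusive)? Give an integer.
Answer: 6

Derivation:
Subtree rooted at G contains: B, D, E, F, G, J
Count = 6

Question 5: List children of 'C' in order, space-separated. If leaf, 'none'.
Node C's children (from adjacency): A, G

Answer: A G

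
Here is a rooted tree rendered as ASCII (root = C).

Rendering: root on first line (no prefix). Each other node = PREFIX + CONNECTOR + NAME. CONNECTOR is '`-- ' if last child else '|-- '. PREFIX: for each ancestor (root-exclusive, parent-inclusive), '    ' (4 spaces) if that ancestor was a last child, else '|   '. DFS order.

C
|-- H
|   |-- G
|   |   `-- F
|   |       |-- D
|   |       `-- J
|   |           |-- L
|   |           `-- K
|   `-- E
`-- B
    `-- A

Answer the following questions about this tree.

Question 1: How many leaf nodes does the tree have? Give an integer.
Leaves (nodes with no children): A, D, E, K, L

Answer: 5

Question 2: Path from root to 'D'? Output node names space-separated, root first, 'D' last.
Walk down from root: C -> H -> G -> F -> D

Answer: C H G F D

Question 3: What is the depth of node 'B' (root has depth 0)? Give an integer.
Answer: 1

Derivation:
Path from root to B: C -> B
Depth = number of edges = 1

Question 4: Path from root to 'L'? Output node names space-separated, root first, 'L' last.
Walk down from root: C -> H -> G -> F -> J -> L

Answer: C H G F J L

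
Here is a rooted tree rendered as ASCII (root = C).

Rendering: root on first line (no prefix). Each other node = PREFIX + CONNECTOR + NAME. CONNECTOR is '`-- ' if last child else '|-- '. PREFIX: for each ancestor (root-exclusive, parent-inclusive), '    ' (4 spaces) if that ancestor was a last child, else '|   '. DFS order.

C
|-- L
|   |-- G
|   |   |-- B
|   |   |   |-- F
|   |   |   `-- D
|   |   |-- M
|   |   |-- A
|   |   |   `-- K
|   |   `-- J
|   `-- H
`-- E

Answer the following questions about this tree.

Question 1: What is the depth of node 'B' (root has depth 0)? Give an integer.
Answer: 3

Derivation:
Path from root to B: C -> L -> G -> B
Depth = number of edges = 3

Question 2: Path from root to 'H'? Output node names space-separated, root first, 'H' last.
Walk down from root: C -> L -> H

Answer: C L H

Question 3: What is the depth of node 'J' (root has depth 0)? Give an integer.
Answer: 3

Derivation:
Path from root to J: C -> L -> G -> J
Depth = number of edges = 3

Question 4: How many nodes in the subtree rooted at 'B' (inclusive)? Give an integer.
Subtree rooted at B contains: B, D, F
Count = 3

Answer: 3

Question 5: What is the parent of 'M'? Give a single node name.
Scan adjacency: M appears as child of G

Answer: G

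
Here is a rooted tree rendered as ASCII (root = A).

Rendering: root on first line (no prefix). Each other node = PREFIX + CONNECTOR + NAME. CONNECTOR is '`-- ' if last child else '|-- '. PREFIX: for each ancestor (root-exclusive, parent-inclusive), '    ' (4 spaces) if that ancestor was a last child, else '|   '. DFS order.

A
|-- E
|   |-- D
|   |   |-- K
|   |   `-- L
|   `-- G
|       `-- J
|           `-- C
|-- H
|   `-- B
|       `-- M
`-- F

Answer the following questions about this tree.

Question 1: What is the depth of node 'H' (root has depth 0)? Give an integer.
Answer: 1

Derivation:
Path from root to H: A -> H
Depth = number of edges = 1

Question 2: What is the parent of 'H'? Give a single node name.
Answer: A

Derivation:
Scan adjacency: H appears as child of A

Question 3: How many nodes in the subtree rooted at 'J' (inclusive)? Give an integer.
Subtree rooted at J contains: C, J
Count = 2

Answer: 2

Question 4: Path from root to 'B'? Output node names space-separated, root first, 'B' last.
Answer: A H B

Derivation:
Walk down from root: A -> H -> B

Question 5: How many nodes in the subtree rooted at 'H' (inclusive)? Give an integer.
Subtree rooted at H contains: B, H, M
Count = 3

Answer: 3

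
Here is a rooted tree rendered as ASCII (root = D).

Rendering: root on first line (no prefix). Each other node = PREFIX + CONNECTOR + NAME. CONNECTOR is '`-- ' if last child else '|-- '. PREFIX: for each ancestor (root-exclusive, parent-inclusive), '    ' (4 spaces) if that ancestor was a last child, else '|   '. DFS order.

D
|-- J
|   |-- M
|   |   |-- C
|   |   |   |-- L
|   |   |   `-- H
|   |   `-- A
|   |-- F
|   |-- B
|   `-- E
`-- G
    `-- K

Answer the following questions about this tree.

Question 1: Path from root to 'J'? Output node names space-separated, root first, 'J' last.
Walk down from root: D -> J

Answer: D J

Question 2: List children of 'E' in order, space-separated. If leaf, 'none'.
Answer: none

Derivation:
Node E's children (from adjacency): (leaf)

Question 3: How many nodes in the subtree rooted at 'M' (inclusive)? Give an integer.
Subtree rooted at M contains: A, C, H, L, M
Count = 5

Answer: 5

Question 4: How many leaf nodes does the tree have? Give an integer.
Leaves (nodes with no children): A, B, E, F, H, K, L

Answer: 7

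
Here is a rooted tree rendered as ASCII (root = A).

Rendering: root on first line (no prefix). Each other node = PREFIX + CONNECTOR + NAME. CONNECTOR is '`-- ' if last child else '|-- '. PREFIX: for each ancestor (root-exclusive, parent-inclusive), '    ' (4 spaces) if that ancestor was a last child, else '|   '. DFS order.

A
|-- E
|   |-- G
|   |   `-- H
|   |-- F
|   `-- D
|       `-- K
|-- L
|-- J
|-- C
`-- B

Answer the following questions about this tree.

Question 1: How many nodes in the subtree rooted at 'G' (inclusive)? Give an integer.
Answer: 2

Derivation:
Subtree rooted at G contains: G, H
Count = 2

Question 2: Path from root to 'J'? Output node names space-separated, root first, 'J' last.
Walk down from root: A -> J

Answer: A J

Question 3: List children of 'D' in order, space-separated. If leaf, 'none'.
Answer: K

Derivation:
Node D's children (from adjacency): K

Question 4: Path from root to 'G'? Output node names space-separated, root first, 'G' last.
Answer: A E G

Derivation:
Walk down from root: A -> E -> G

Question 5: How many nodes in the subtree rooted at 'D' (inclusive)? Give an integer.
Subtree rooted at D contains: D, K
Count = 2

Answer: 2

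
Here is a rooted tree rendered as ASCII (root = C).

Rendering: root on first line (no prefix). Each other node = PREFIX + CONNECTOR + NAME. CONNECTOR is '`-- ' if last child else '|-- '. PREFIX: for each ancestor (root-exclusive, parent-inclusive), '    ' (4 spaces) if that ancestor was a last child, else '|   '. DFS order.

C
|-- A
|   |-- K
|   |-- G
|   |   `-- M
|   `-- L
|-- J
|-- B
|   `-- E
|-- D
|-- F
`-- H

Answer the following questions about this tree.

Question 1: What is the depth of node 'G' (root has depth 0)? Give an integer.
Path from root to G: C -> A -> G
Depth = number of edges = 2

Answer: 2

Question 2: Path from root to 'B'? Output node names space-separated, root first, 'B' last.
Answer: C B

Derivation:
Walk down from root: C -> B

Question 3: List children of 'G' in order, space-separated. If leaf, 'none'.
Answer: M

Derivation:
Node G's children (from adjacency): M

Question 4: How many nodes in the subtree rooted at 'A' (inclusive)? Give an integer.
Subtree rooted at A contains: A, G, K, L, M
Count = 5

Answer: 5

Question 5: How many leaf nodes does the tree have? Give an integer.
Answer: 8

Derivation:
Leaves (nodes with no children): D, E, F, H, J, K, L, M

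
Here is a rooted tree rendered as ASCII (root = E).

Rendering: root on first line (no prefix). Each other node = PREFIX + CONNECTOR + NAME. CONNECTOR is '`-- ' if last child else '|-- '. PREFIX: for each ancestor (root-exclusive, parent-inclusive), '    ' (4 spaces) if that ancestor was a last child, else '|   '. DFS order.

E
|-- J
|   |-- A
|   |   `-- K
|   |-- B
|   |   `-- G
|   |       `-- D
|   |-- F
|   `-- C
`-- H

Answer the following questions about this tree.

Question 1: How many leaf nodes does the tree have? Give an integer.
Answer: 5

Derivation:
Leaves (nodes with no children): C, D, F, H, K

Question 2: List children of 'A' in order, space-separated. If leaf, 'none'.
Node A's children (from adjacency): K

Answer: K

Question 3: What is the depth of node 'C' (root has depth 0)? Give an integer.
Path from root to C: E -> J -> C
Depth = number of edges = 2

Answer: 2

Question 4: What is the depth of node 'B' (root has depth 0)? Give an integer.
Path from root to B: E -> J -> B
Depth = number of edges = 2

Answer: 2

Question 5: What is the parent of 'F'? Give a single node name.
Scan adjacency: F appears as child of J

Answer: J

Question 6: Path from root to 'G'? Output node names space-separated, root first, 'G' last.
Walk down from root: E -> J -> B -> G

Answer: E J B G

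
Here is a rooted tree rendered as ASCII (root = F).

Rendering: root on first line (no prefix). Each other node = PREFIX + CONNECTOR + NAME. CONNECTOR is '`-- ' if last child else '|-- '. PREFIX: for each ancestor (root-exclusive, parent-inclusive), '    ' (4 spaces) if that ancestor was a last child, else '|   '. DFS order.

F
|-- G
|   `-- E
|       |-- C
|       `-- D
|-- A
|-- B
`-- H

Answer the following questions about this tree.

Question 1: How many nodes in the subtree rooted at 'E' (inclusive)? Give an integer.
Answer: 3

Derivation:
Subtree rooted at E contains: C, D, E
Count = 3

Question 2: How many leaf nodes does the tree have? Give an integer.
Answer: 5

Derivation:
Leaves (nodes with no children): A, B, C, D, H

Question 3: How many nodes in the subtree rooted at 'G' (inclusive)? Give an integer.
Answer: 4

Derivation:
Subtree rooted at G contains: C, D, E, G
Count = 4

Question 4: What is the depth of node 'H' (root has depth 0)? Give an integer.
Answer: 1

Derivation:
Path from root to H: F -> H
Depth = number of edges = 1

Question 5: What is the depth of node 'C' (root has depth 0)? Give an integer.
Answer: 3

Derivation:
Path from root to C: F -> G -> E -> C
Depth = number of edges = 3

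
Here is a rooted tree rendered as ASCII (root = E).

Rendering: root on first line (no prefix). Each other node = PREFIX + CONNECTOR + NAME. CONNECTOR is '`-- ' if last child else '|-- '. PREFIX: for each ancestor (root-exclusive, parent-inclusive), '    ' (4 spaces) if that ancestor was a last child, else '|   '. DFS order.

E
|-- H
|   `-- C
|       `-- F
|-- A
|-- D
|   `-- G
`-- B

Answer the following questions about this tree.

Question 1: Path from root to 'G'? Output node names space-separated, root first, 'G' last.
Walk down from root: E -> D -> G

Answer: E D G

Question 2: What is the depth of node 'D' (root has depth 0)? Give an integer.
Path from root to D: E -> D
Depth = number of edges = 1

Answer: 1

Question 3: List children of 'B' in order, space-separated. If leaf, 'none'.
Answer: none

Derivation:
Node B's children (from adjacency): (leaf)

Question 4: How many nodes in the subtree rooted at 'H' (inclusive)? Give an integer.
Subtree rooted at H contains: C, F, H
Count = 3

Answer: 3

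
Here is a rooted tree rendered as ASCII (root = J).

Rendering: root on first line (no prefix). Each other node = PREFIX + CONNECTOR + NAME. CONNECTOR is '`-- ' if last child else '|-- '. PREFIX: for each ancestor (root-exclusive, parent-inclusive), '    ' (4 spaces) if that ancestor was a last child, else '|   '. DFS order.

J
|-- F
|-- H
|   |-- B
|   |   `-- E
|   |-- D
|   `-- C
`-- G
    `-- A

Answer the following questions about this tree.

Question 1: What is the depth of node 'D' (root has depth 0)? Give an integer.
Answer: 2

Derivation:
Path from root to D: J -> H -> D
Depth = number of edges = 2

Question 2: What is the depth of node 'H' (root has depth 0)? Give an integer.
Path from root to H: J -> H
Depth = number of edges = 1

Answer: 1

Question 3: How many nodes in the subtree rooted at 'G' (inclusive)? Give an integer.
Answer: 2

Derivation:
Subtree rooted at G contains: A, G
Count = 2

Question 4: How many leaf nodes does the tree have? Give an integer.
Answer: 5

Derivation:
Leaves (nodes with no children): A, C, D, E, F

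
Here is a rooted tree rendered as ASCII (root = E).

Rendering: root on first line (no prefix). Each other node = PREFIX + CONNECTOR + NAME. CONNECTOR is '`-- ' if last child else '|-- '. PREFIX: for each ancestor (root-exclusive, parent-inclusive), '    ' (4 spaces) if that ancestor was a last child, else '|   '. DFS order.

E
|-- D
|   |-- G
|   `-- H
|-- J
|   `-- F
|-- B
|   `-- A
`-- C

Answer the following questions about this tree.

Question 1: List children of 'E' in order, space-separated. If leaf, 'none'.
Answer: D J B C

Derivation:
Node E's children (from adjacency): D, J, B, C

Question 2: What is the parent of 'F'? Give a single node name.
Answer: J

Derivation:
Scan adjacency: F appears as child of J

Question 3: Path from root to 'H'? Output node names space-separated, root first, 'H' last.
Walk down from root: E -> D -> H

Answer: E D H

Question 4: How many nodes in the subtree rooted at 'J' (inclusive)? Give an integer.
Subtree rooted at J contains: F, J
Count = 2

Answer: 2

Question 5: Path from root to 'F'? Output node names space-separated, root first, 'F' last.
Walk down from root: E -> J -> F

Answer: E J F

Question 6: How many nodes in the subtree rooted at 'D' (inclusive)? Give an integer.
Subtree rooted at D contains: D, G, H
Count = 3

Answer: 3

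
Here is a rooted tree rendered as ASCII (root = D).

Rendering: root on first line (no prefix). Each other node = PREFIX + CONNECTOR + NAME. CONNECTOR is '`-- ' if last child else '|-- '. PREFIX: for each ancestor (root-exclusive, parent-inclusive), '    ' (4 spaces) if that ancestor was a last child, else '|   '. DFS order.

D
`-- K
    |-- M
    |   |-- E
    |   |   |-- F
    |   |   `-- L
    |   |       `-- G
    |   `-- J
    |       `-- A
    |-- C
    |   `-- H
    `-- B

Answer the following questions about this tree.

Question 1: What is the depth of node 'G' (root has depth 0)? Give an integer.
Answer: 5

Derivation:
Path from root to G: D -> K -> M -> E -> L -> G
Depth = number of edges = 5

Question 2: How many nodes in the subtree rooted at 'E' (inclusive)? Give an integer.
Subtree rooted at E contains: E, F, G, L
Count = 4

Answer: 4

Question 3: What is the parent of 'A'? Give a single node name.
Scan adjacency: A appears as child of J

Answer: J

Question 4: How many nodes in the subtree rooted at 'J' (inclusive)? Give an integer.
Answer: 2

Derivation:
Subtree rooted at J contains: A, J
Count = 2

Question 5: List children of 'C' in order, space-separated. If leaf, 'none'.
Node C's children (from adjacency): H

Answer: H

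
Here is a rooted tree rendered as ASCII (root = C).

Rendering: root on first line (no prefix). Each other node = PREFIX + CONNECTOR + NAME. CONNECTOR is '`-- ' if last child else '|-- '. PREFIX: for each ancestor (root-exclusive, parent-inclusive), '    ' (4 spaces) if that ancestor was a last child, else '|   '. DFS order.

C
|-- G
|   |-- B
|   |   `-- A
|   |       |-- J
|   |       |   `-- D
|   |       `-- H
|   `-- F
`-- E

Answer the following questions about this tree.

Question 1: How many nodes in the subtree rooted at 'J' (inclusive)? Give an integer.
Answer: 2

Derivation:
Subtree rooted at J contains: D, J
Count = 2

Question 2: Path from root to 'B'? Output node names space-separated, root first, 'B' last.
Answer: C G B

Derivation:
Walk down from root: C -> G -> B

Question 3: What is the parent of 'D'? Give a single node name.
Scan adjacency: D appears as child of J

Answer: J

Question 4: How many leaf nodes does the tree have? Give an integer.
Answer: 4

Derivation:
Leaves (nodes with no children): D, E, F, H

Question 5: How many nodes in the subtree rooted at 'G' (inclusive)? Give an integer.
Answer: 7

Derivation:
Subtree rooted at G contains: A, B, D, F, G, H, J
Count = 7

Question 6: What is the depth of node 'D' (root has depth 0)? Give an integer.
Path from root to D: C -> G -> B -> A -> J -> D
Depth = number of edges = 5

Answer: 5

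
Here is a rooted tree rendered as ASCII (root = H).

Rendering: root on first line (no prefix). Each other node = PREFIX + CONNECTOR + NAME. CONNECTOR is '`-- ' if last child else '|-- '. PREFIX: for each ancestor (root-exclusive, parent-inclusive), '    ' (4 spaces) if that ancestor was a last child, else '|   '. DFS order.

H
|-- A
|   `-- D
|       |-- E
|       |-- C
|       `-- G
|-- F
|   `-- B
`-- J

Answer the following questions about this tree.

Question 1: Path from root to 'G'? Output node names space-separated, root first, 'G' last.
Answer: H A D G

Derivation:
Walk down from root: H -> A -> D -> G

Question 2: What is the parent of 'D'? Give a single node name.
Answer: A

Derivation:
Scan adjacency: D appears as child of A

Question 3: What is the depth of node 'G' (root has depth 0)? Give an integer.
Answer: 3

Derivation:
Path from root to G: H -> A -> D -> G
Depth = number of edges = 3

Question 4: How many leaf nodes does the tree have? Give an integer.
Leaves (nodes with no children): B, C, E, G, J

Answer: 5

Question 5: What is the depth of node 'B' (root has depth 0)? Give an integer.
Path from root to B: H -> F -> B
Depth = number of edges = 2

Answer: 2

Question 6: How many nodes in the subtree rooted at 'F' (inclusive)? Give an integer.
Subtree rooted at F contains: B, F
Count = 2

Answer: 2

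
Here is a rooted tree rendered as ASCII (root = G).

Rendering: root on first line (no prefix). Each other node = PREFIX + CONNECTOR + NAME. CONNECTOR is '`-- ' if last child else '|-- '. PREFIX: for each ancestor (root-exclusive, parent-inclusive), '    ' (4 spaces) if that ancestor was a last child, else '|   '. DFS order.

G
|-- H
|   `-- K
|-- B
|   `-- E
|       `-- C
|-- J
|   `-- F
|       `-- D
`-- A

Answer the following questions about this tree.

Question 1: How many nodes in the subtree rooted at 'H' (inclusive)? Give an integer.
Subtree rooted at H contains: H, K
Count = 2

Answer: 2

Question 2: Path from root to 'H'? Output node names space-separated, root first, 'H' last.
Answer: G H

Derivation:
Walk down from root: G -> H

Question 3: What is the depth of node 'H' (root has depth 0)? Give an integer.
Path from root to H: G -> H
Depth = number of edges = 1

Answer: 1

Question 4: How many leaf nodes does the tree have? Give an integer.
Answer: 4

Derivation:
Leaves (nodes with no children): A, C, D, K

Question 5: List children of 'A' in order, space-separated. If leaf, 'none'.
Node A's children (from adjacency): (leaf)

Answer: none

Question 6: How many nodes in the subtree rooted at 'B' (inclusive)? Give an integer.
Subtree rooted at B contains: B, C, E
Count = 3

Answer: 3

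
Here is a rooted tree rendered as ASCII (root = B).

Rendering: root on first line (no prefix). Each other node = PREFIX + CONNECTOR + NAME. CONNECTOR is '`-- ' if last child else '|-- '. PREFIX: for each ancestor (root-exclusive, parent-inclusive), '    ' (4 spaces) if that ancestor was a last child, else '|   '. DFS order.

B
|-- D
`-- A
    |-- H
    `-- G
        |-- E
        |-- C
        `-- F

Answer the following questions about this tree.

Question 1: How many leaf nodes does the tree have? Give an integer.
Leaves (nodes with no children): C, D, E, F, H

Answer: 5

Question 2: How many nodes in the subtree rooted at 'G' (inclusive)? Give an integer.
Subtree rooted at G contains: C, E, F, G
Count = 4

Answer: 4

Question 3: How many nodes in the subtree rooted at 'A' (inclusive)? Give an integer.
Answer: 6

Derivation:
Subtree rooted at A contains: A, C, E, F, G, H
Count = 6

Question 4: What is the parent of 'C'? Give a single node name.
Answer: G

Derivation:
Scan adjacency: C appears as child of G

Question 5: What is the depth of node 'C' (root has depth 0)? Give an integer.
Path from root to C: B -> A -> G -> C
Depth = number of edges = 3

Answer: 3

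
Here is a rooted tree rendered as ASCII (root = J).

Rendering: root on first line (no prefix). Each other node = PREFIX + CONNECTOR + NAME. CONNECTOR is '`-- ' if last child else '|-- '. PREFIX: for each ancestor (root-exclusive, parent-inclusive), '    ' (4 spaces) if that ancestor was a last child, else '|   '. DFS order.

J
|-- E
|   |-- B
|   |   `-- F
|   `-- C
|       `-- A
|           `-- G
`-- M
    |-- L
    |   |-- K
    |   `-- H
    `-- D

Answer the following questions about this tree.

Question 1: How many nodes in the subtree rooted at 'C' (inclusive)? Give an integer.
Subtree rooted at C contains: A, C, G
Count = 3

Answer: 3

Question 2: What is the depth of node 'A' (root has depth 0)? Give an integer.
Answer: 3

Derivation:
Path from root to A: J -> E -> C -> A
Depth = number of edges = 3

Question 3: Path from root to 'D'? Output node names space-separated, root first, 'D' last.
Walk down from root: J -> M -> D

Answer: J M D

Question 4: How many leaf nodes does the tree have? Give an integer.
Leaves (nodes with no children): D, F, G, H, K

Answer: 5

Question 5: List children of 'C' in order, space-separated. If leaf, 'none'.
Answer: A

Derivation:
Node C's children (from adjacency): A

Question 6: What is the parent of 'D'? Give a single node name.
Scan adjacency: D appears as child of M

Answer: M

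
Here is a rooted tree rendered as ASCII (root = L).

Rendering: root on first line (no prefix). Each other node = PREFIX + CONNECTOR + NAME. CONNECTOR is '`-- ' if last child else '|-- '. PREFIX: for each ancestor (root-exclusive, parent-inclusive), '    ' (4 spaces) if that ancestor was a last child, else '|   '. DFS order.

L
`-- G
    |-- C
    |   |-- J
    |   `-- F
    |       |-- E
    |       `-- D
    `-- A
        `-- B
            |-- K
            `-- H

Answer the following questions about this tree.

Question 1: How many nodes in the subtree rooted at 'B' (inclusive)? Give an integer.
Subtree rooted at B contains: B, H, K
Count = 3

Answer: 3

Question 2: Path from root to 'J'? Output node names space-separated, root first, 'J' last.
Answer: L G C J

Derivation:
Walk down from root: L -> G -> C -> J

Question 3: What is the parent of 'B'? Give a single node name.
Scan adjacency: B appears as child of A

Answer: A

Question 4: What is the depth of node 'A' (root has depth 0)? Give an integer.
Answer: 2

Derivation:
Path from root to A: L -> G -> A
Depth = number of edges = 2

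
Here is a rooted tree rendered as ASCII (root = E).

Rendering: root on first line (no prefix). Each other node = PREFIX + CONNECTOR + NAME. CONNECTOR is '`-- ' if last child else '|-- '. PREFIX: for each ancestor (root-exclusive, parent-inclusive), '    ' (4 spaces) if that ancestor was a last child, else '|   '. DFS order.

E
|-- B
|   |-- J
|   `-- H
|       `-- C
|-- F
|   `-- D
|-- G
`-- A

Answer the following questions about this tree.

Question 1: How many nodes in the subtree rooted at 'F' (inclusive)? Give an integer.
Answer: 2

Derivation:
Subtree rooted at F contains: D, F
Count = 2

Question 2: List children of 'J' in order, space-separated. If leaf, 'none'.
Node J's children (from adjacency): (leaf)

Answer: none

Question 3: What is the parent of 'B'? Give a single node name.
Scan adjacency: B appears as child of E

Answer: E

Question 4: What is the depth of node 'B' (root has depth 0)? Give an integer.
Answer: 1

Derivation:
Path from root to B: E -> B
Depth = number of edges = 1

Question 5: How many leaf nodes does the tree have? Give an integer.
Answer: 5

Derivation:
Leaves (nodes with no children): A, C, D, G, J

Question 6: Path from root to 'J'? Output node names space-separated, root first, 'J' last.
Walk down from root: E -> B -> J

Answer: E B J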